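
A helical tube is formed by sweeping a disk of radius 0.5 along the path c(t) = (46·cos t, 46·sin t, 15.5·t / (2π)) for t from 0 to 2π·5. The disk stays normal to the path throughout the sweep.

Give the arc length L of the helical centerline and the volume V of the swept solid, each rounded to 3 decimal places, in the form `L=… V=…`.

2πR = 2π·46 = 289.026524
per-turn = √(289.026524² + 15.5²) = √(83536.3317 + 240.25) = √83776.5817 = 289.441845
L = 5 × 289.441845 = 1447.209225
V = π·0.5² × L = 0.785398 × 1447.209225 = 1136.635467

L=1447.209 V=1136.635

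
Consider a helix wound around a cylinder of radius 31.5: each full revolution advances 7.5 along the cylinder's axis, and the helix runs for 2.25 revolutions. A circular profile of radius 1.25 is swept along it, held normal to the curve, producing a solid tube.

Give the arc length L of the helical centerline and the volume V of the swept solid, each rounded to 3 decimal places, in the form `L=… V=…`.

2πR = 2π·31.5 = 197.920337
per-turn = √(197.920337² + 7.5²) = √(39172.4599 + 56.25) = √39228.7099 = 198.062389
L = 2.25 × 198.062389 = 445.640375
V = π·1.25² × L = 4.908739 × 445.640375 = 2187.532075

L=445.640 V=2187.532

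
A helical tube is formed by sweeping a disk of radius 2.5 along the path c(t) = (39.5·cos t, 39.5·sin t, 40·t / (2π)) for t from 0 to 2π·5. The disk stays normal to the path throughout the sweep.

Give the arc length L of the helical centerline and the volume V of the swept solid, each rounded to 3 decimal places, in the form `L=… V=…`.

2πR = 2π·39.5 = 248.185820
per-turn = √(248.185820² + 40²) = √(61596.2011 + 1600) = √63196.2011 = 251.388546
L = 5 × 251.388546 = 1256.942730
V = π·2.5² × L = 19.634954 × 1256.942730 = 24680.012792

L=1256.943 V=24680.013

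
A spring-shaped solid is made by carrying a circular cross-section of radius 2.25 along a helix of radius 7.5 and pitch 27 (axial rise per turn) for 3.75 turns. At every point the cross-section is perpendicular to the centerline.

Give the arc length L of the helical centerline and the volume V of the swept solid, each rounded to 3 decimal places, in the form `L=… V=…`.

L=203.665 V=3239.159

2πR = 2π·7.5 = 47.123890
per-turn = √(47.123890² + 27²) = √(2220.6610 + 729) = √2949.6610 = 54.310782
L = 3.75 × 54.310782 = 203.665431
V = π·2.25² × L = 15.904313 × 203.665431 = 3239.158719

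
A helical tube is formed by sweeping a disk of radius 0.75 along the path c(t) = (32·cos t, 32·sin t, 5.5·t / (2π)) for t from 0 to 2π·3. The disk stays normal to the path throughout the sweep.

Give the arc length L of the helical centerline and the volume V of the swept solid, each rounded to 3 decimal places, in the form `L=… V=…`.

2πR = 2π·32 = 201.061930
per-turn = √(201.061930² + 5.5²) = √(40425.8996 + 30.25) = √40456.1496 = 201.137141
L = 3 × 201.137141 = 603.411424
V = π·0.75² × L = 1.767146 × 603.411424 = 1066.316004

L=603.411 V=1066.316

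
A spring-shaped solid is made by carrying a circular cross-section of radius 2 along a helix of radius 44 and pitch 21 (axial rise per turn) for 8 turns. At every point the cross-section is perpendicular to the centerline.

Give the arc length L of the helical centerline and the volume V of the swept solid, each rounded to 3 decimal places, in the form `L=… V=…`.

L=2218.053 V=27872.872

2πR = 2π·44 = 276.460154
per-turn = √(276.460154² + 21²) = √(76430.2165 + 441) = √76871.2165 = 277.256590
L = 8 × 277.256590 = 2218.052717
V = π·2² × L = 12.566371 × 2218.052717 = 27872.872482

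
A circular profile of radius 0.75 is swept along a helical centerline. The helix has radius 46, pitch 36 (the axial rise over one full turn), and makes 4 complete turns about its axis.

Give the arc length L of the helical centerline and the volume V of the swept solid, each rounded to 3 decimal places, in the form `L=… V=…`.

L=1165.040 V=2058.795

2πR = 2π·46 = 289.026524
per-turn = √(289.026524² + 36²) = √(83536.3317 + 1296) = √84832.3317 = 291.259904
L = 4 × 291.259904 = 1165.039616
V = π·0.75² × L = 1.767146 × 1165.039616 = 2058.794943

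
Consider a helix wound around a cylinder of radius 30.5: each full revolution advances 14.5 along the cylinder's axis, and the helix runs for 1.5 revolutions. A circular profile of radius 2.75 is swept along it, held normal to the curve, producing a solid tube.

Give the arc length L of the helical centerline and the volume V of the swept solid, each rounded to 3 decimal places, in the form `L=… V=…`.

L=288.277 V=6848.979

2πR = 2π·30.5 = 191.637152
per-turn = √(191.637152² + 14.5²) = √(36724.7980 + 210.25) = √36935.0480 = 192.184932
L = 1.5 × 192.184932 = 288.277398
V = π·2.75² × L = 23.758294 × 288.277398 = 6848.979293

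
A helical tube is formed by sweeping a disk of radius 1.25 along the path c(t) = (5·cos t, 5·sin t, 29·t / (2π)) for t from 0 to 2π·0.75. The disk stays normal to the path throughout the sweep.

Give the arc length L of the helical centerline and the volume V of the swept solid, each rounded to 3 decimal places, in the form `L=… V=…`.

L=32.066 V=157.404

2πR = 2π·5 = 31.415927
per-turn = √(31.415927² + 29²) = √(986.9604 + 841) = √1827.9604 = 42.754654
L = 0.75 × 42.754654 = 32.065991
V = π·1.25² × L = 4.908739 × 32.065991 = 157.403563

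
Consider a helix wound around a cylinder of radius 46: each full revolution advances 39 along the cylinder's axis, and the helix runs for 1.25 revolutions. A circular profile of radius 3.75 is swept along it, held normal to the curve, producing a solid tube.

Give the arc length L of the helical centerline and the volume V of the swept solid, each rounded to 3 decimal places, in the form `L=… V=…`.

2πR = 2π·46 = 289.026524
per-turn = √(289.026524² + 39²) = √(83536.3317 + 1521) = √85057.3317 = 291.645901
L = 1.25 × 291.645901 = 364.557376
V = π·3.75² × L = 44.178647 × 364.557376 = 16105.651532

L=364.557 V=16105.652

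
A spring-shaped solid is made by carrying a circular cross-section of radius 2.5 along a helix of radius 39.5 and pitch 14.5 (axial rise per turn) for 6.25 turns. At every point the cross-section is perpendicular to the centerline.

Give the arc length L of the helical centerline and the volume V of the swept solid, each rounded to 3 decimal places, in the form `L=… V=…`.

2πR = 2π·39.5 = 248.185820
per-turn = √(248.185820² + 14.5²) = √(61596.2011 + 210.25) = √61806.4511 = 248.609033
L = 6.25 × 248.609033 = 1553.806453
V = π·2.5² × L = 19.634954 × 1553.806453 = 30508.918371

L=1553.806 V=30508.918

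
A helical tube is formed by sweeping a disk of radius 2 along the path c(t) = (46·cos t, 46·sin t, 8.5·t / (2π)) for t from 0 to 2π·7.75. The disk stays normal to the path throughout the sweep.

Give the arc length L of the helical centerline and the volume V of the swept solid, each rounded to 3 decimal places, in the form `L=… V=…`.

2πR = 2π·46 = 289.026524
per-turn = √(289.026524² + 8.5²) = √(83536.3317 + 72.25) = √83608.5817 = 289.151486
L = 7.75 × 289.151486 = 2240.924014
V = π·2² × L = 12.566371 × 2240.924014 = 28160.281675

L=2240.924 V=28160.282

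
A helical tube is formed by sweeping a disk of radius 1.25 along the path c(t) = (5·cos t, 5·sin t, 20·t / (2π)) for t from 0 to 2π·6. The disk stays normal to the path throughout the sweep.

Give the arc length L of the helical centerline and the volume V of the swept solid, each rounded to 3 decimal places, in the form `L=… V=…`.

2πR = 2π·5 = 31.415927
per-turn = √(31.415927² + 20²) = √(986.9604 + 400) = √1386.9604 = 37.241918
L = 6 × 37.241918 = 223.451507
V = π·1.25² × L = 4.908739 × 223.451507 = 1096.865019

L=223.452 V=1096.865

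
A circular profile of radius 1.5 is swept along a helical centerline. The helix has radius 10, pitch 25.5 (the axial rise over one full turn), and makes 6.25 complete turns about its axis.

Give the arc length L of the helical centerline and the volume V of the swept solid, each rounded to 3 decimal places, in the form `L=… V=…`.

2πR = 2π·10 = 62.831853
per-turn = √(62.831853² + 25.5²) = √(3947.8418 + 650.25) = √4598.0918 = 67.809231
L = 6.25 × 67.809231 = 423.807692
V = π·1.5² × L = 7.068583 × 423.807692 = 2995.720043

L=423.808 V=2995.720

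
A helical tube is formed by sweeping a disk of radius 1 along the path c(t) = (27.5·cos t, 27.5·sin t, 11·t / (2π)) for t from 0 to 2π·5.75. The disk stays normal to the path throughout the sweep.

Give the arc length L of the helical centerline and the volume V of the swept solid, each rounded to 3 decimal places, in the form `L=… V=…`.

L=995.540 V=3127.581

2πR = 2π·27.5 = 172.787596
per-turn = √(172.787596² + 11²) = √(29855.5533 + 121) = √29976.5533 = 173.137383
L = 5.75 × 173.137383 = 995.539951
V = π·1² × L = 3.141593 × 995.539951 = 3127.580996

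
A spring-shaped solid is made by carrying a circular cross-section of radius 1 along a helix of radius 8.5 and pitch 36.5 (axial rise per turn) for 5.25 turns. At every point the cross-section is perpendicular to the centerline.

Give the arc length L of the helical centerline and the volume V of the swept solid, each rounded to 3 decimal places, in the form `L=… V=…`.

2πR = 2π·8.5 = 53.407075
per-turn = √(53.407075² + 36.5²) = √(2852.3157 + 1332.25) = √4184.5657 = 64.688219
L = 5.25 × 64.688219 = 339.613150
V = π·1² × L = 3.141593 × 339.613150 = 1066.926176

L=339.613 V=1066.926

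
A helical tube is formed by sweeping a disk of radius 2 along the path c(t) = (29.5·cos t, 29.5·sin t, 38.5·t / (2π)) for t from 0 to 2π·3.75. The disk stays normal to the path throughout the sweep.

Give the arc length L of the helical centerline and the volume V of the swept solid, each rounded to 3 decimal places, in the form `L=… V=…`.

2πR = 2π·29.5 = 185.353967
per-turn = √(185.353967² + 38.5²) = √(34356.0929 + 1482.25) = √35838.3429 = 189.310176
L = 3.75 × 189.310176 = 709.913162
V = π·2² × L = 12.566371 × 709.913162 = 8921.031895

L=709.913 V=8921.032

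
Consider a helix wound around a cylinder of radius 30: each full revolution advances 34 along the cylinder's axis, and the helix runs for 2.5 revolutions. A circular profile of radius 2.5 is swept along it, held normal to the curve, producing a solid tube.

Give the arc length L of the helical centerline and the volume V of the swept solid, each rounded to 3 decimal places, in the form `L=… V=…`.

2πR = 2π·30 = 188.495559
per-turn = √(188.495559² + 34²) = √(35530.5758 + 1156) = √36686.5758 = 191.537401
L = 2.5 × 191.537401 = 478.843502
V = π·2.5² × L = 19.634954 × 478.843502 = 9402.070168

L=478.844 V=9402.070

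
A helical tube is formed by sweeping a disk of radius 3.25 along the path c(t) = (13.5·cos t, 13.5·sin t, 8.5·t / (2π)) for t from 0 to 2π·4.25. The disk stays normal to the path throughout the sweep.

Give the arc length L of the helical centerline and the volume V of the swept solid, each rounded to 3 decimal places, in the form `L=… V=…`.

2πR = 2π·13.5 = 84.823002
per-turn = √(84.823002² + 8.5²) = √(7194.9416 + 72.25) = √7267.1916 = 85.247825
L = 4.25 × 85.247825 = 362.303255
V = π·3.25² × L = 33.183072 × 362.303255 = 12022.335136

L=362.303 V=12022.335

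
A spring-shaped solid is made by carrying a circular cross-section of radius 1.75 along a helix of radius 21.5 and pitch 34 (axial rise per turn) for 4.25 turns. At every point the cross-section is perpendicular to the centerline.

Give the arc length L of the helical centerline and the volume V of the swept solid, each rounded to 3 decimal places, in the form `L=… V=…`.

L=592.031 V=5696.008

2πR = 2π·21.5 = 135.088484
per-turn = √(135.088484² + 34²) = √(18248.8985 + 1156) = √19404.8985 = 139.301466
L = 4.25 × 139.301466 = 592.031232
V = π·1.75² × L = 9.621128 × 592.031232 = 5696.007969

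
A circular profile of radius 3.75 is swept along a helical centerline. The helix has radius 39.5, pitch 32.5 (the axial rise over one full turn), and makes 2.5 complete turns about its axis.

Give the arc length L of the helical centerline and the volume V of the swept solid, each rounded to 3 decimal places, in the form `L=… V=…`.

L=625.762 V=27645.309

2πR = 2π·39.5 = 248.185820
per-turn = √(248.185820² + 32.5²) = √(61596.2011 + 1056.25) = √62652.4511 = 250.304716
L = 2.5 × 250.304716 = 625.761791
V = π·3.75² × L = 44.178647 × 625.761791 = 27645.309081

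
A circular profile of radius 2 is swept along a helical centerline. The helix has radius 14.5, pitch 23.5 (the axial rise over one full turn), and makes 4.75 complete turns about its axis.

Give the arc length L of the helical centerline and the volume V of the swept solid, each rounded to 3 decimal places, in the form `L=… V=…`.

L=446.919 V=5616.149

2πR = 2π·14.5 = 91.106187
per-turn = √(91.106187² + 23.5²) = √(8300.3373 + 552.25) = √8852.5873 = 94.088189
L = 4.75 × 94.088189 = 446.918898
V = π·2² × L = 12.566371 × 446.918898 = 5616.148501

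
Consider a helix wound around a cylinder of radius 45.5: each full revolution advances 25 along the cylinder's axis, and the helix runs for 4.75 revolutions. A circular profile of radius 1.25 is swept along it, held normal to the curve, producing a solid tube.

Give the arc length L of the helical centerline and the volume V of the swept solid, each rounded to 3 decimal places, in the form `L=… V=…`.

L=1363.136 V=6691.277

2πR = 2π·45.5 = 285.884931
per-turn = √(285.884931² + 25²) = √(81730.1940 + 625) = √82355.1940 = 286.975947
L = 4.75 × 286.975947 = 1363.135747
V = π·1.25² × L = 4.908739 × 1363.135747 = 6691.276953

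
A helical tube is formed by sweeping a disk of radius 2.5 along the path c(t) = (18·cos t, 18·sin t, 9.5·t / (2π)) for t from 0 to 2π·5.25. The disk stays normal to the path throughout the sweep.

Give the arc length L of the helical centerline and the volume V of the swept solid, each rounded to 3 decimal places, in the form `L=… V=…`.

2πR = 2π·18 = 113.097336
per-turn = √(113.097336² + 9.5²) = √(12791.0073 + 90.25) = √12881.2573 = 113.495627
L = 5.25 × 113.495627 = 595.852041
V = π·2.5² × L = 19.634954 × 595.852041 = 11699.527461

L=595.852 V=11699.527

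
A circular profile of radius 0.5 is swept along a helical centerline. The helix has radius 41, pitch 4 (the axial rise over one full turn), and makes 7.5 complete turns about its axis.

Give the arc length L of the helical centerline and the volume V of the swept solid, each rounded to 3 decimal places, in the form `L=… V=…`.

2πR = 2π·41 = 257.610598
per-turn = √(257.610598² + 4²) = √(66363.2200 + 16) = √66379.2200 = 257.641650
L = 7.5 × 257.641650 = 1932.312378
V = π·0.5² × L = 0.785398 × 1932.312378 = 1517.634592

L=1932.312 V=1517.635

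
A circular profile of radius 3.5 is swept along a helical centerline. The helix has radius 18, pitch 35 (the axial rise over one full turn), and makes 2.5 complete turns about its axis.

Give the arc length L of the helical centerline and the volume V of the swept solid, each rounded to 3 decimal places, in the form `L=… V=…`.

2πR = 2π·18 = 113.097336
per-turn = √(113.097336² + 35²) = √(12791.0073 + 1225) = √14016.0073 = 118.389220
L = 2.5 × 118.389220 = 295.973049
V = π·3.5² × L = 38.484510 × 295.973049 = 11390.377760

L=295.973 V=11390.378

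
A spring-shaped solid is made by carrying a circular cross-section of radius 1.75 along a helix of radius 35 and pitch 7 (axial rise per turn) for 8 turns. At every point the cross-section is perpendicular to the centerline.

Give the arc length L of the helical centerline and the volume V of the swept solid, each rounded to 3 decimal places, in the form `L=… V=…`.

2πR = 2π·35 = 219.911486
per-turn = √(219.911486² + 7²) = √(48361.0616 + 49) = √48410.0616 = 220.022866
L = 8 × 220.022866 = 1760.182928
V = π·1.75² × L = 9.621128 × 1760.182928 = 16934.944377

L=1760.183 V=16934.944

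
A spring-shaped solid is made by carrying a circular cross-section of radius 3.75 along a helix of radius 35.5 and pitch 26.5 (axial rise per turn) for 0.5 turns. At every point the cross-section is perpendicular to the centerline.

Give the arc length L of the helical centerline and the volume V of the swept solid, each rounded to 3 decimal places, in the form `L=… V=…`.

L=112.311 V=4961.742

2πR = 2π·35.5 = 223.053078
per-turn = √(223.053078² + 26.5²) = √(49752.6758 + 702.25) = √50454.9258 = 224.621739
L = 0.5 × 224.621739 = 112.310870
V = π·3.75² × L = 44.178647 × 112.310870 = 4961.742231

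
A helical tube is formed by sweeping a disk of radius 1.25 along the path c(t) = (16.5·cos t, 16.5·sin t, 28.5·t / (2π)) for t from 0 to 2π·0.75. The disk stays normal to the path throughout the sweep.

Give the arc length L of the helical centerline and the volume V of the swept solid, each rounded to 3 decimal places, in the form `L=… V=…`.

2πR = 2π·16.5 = 103.672558
per-turn = √(103.672558² + 28.5²) = √(10747.9992 + 812.25) = √11560.2492 = 107.518599
L = 0.75 × 107.518599 = 80.638949
V = π·1.25² × L = 4.908739 × 80.638949 = 395.835518

L=80.639 V=395.836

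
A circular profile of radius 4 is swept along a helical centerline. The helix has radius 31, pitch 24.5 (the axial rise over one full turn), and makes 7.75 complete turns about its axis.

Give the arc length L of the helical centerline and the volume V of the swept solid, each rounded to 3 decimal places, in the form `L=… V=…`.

2πR = 2π·31 = 194.778745
per-turn = √(194.778745² + 24.5²) = √(37938.7593 + 600.25) = √38539.0093 = 196.313548
L = 7.75 × 196.313548 = 1521.430001
V = π·4² × L = 50.265482 × 1521.430001 = 76475.413012

L=1521.430 V=76475.413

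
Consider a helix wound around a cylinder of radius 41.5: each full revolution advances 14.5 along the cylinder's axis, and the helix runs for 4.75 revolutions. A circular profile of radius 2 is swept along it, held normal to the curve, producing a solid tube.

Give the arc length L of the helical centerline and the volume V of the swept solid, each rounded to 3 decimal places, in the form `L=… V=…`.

2πR = 2π·41.5 = 260.752190
per-turn = √(260.752190² + 14.5²) = √(67991.7047 + 210.25) = √68201.9547 = 261.155040
L = 4.75 × 261.155040 = 1240.486438
V = π·2² × L = 12.566371 × 1240.486438 = 15588.412324

L=1240.486 V=15588.412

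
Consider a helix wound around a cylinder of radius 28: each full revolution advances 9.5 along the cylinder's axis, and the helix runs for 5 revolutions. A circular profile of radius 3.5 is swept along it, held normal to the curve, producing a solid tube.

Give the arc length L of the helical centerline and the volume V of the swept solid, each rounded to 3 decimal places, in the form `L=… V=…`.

2πR = 2π·28 = 175.929189
per-turn = √(175.929189² + 9.5²) = √(30951.0794 + 90.25) = √31041.3294 = 176.185497
L = 5 × 176.185497 = 880.927486
V = π·3.5² × L = 38.484510 × 880.927486 = 33902.062638

L=880.927 V=33902.063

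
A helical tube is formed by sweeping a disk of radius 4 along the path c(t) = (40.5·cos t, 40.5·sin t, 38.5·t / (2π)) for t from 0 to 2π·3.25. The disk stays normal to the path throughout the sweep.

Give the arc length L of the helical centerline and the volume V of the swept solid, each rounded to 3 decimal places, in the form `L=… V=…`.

2πR = 2π·40.5 = 254.469005
per-turn = √(254.469005² + 38.5²) = √(64754.4745 + 1482.25) = √66236.7245 = 257.364964
L = 3.25 × 257.364964 = 836.436132
V = π·4² × L = 50.265482 × 836.436132 = 42043.865701

L=836.436 V=42043.866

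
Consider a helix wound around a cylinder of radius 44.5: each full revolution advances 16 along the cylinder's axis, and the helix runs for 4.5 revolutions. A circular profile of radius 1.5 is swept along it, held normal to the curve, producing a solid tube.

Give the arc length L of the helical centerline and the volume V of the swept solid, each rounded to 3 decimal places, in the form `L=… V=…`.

L=1260.266 V=8908.297

2πR = 2π·44.5 = 279.601746
per-turn = √(279.601746² + 16²) = √(78177.1365 + 256) = √78433.1365 = 280.059166
L = 4.5 × 280.059166 = 1260.266247
V = π·1.5² × L = 7.068583 × 1260.266247 = 8908.297162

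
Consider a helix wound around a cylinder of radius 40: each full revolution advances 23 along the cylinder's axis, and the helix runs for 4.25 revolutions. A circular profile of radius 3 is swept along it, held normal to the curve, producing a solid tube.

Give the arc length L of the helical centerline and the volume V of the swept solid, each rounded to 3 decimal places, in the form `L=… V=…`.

L=1072.605 V=30327.190

2πR = 2π·40 = 251.327412
per-turn = √(251.327412² + 23²) = √(63165.4682 + 529) = √63694.4682 = 252.377630
L = 4.25 × 252.377630 = 1072.604928
V = π·3² × L = 28.274334 × 1072.604928 = 30327.189854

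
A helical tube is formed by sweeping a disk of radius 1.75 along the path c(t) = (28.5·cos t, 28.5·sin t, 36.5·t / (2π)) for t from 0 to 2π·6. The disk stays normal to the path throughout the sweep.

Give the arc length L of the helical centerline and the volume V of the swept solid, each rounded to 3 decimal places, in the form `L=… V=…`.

L=1096.517 V=10549.729

2πR = 2π·28.5 = 179.070781
per-turn = √(179.070781² + 36.5²) = √(32066.3447 + 1332.25) = √33398.5947 = 182.752824
L = 6 × 182.752824 = 1096.516944
V = π·1.75² × L = 9.621128 × 1096.516944 = 10549.729329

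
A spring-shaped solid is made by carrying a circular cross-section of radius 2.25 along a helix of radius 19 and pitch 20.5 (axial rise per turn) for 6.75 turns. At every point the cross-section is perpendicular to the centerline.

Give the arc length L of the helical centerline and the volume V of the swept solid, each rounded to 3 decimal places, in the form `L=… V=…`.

2πR = 2π·19 = 119.380521
per-turn = √(119.380521² + 20.5²) = √(14251.7088 + 420.25) = √14671.9588 = 121.127861
L = 6.75 × 121.127861 = 817.613063
V = π·2.25² × L = 15.904313 × 817.613063 = 13003.573910

L=817.613 V=13003.574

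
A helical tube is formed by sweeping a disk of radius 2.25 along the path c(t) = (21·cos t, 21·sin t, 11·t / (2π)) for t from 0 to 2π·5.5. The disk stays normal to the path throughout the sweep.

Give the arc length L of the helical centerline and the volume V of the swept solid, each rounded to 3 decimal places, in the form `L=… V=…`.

2πR = 2π·21 = 131.946891
per-turn = √(131.946891² + 11²) = √(17409.9822 + 121) = √17530.9822 = 132.404615
L = 5.5 × 132.404615 = 728.225384
V = π·2.25² × L = 15.904313 × 728.225384 = 11581.924308

L=728.225 V=11581.924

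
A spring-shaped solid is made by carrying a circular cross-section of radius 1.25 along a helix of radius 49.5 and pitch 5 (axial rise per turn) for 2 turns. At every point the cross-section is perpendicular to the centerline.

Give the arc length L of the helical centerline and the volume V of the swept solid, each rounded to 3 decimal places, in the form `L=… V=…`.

L=622.116 V=3053.803

2πR = 2π·49.5 = 311.017673
per-turn = √(311.017673² + 5²) = √(96731.9927 + 25) = √96756.9927 = 311.057861
L = 2 × 311.057861 = 622.115722
V = π·1.25² × L = 4.908739 × 622.115722 = 3053.803407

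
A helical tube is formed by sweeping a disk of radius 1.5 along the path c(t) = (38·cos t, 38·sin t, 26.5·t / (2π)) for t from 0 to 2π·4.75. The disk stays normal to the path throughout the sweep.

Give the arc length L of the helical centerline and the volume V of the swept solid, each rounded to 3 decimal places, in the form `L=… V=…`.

L=1141.079 V=8065.812

2πR = 2π·38 = 238.761042
per-turn = √(238.761042² + 26.5²) = √(57006.8350 + 702.25) = √57709.0850 = 240.227153
L = 4.75 × 240.227153 = 1141.078977
V = π·1.5² × L = 7.068583 × 1141.078977 = 8065.811992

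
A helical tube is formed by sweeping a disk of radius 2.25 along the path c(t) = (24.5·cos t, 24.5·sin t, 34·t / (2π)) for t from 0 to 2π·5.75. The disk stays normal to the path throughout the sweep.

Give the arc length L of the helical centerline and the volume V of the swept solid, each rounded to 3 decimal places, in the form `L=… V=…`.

2πR = 2π·24.5 = 153.938040
per-turn = √(153.938040² + 34²) = √(23696.9202 + 1156) = √24852.9202 = 157.648090
L = 5.75 × 157.648090 = 906.476515
V = π·2.25² × L = 15.904313 × 906.476515 = 14416.886055

L=906.477 V=14416.886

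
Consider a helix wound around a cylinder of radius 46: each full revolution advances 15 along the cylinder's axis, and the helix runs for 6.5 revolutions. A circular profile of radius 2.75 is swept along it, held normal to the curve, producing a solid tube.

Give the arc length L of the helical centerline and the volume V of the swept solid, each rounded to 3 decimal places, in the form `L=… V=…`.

L=1881.201 V=44694.121

2πR = 2π·46 = 289.026524
per-turn = √(289.026524² + 15²) = √(83536.3317 + 225) = √83761.3317 = 289.415500
L = 6.5 × 289.415500 = 1881.200750
V = π·2.75² × L = 23.758294 × 1881.200750 = 44694.121327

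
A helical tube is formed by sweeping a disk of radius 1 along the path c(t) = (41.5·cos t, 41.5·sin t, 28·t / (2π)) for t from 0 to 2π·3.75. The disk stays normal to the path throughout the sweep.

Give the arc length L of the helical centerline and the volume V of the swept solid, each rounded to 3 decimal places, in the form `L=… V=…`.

2πR = 2π·41.5 = 260.752190
per-turn = √(260.752190² + 28²) = √(67991.7047 + 784) = √68775.7047 = 262.251224
L = 3.75 × 262.251224 = 983.442092
V = π·1² × L = 3.141593 × 983.442092 = 3089.574450

L=983.442 V=3089.574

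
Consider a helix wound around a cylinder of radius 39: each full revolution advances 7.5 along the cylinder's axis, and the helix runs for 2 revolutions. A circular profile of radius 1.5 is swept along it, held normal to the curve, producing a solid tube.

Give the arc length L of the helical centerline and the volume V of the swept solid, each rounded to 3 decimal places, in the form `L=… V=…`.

L=490.318 V=3465.853

2πR = 2π·39 = 245.044227
per-turn = √(245.044227² + 7.5²) = √(60046.6732 + 56.25) = √60102.9232 = 245.158975
L = 2 × 245.158975 = 490.317951
V = π·1.5² × L = 7.068583 × 490.317951 = 3465.853361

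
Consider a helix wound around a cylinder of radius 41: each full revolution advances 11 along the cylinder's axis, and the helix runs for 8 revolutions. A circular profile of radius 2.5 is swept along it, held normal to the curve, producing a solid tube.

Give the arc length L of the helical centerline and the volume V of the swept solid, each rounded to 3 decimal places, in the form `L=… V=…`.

L=2062.763 V=40502.251

2πR = 2π·41 = 257.610598
per-turn = √(257.610598² + 11²) = √(66363.2200 + 121) = √66484.2200 = 257.845341
L = 8 × 257.845341 = 2062.762730
V = π·2.5² × L = 19.634954 × 2062.762730 = 40502.251488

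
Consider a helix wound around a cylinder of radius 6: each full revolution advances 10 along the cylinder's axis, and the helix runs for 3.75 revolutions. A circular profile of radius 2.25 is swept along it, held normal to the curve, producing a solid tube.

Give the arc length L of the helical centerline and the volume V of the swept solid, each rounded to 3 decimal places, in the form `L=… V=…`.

2πR = 2π·6 = 37.699112
per-turn = √(37.699112² + 10²) = √(1421.2230 + 100) = √1521.2230 = 39.002859
L = 3.75 × 39.002859 = 146.260722
V = π·2.25² × L = 15.904313 × 146.260722 = 2326.176280

L=146.261 V=2326.176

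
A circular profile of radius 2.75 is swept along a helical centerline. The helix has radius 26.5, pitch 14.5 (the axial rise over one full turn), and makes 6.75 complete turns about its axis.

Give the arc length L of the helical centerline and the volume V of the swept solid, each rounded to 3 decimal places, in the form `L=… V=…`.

2πR = 2π·26.5 = 166.504411
per-turn = √(166.504411² + 14.5²) = √(27723.7188 + 210.25) = √27933.9688 = 167.134583
L = 6.75 × 167.134583 = 1128.158434
V = π·2.75² × L = 23.758294 × 1128.158434 = 26803.120248

L=1128.158 V=26803.120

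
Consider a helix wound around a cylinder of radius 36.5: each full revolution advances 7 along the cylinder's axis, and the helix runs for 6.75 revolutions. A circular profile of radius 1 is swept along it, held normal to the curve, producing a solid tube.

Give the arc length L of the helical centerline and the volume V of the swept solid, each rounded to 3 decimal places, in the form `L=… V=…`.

L=1548.741 V=4865.512

2πR = 2π·36.5 = 229.336264
per-turn = √(229.336264² + 7²) = √(52595.1219 + 49) = √52644.1219 = 229.443069
L = 6.75 × 229.443069 = 1548.740715
V = π·1² × L = 3.141593 × 1548.740715 = 4865.512452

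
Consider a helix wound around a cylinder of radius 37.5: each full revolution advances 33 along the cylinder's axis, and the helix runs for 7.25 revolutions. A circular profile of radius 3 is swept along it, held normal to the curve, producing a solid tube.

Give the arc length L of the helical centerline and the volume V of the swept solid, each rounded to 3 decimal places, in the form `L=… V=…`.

2πR = 2π·37.5 = 235.619449
per-turn = √(235.619449² + 33²) = √(55516.5248 + 1089) = √56605.5248 = 237.919156
L = 7.25 × 237.919156 = 1724.913880
V = π·3² × L = 28.274334 × 1724.913880 = 48770.790974

L=1724.914 V=48770.791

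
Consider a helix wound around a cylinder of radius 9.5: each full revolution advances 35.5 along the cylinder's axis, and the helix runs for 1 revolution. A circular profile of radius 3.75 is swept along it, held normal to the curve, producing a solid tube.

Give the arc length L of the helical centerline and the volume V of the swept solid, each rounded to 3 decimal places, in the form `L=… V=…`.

2πR = 2π·9.5 = 59.690260
per-turn = √(59.690260² + 35.5²) = √(3562.9272 + 1260.25) = √4823.1772 = 69.449098
L = 1 × 69.449098 = 69.449098
V = π·3.75² × L = 44.178647 × 69.449098 = 3068.167156

L=69.449 V=3068.167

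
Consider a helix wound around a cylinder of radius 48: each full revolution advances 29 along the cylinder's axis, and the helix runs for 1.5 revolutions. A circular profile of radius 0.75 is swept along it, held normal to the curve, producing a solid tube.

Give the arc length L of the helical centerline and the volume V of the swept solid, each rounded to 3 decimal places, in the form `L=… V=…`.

L=454.476 V=803.125

2πR = 2π·48 = 301.592895
per-turn = √(301.592895² + 29²) = √(90958.2742 + 841) = √91799.2742 = 302.983950
L = 1.5 × 302.983950 = 454.475926
V = π·0.75² × L = 1.767146 × 454.475926 = 803.125254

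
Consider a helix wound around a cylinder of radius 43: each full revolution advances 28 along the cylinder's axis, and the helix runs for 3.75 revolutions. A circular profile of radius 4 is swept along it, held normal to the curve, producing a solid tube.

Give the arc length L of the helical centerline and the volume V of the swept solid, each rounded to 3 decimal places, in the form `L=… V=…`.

2πR = 2π·43 = 270.176968
per-turn = √(270.176968² + 28²) = √(72995.5942 + 784) = √73779.5942 = 271.623994
L = 3.75 × 271.623994 = 1018.589978
V = π·4² × L = 50.265482 × 1018.589978 = 51199.916657

L=1018.590 V=51199.917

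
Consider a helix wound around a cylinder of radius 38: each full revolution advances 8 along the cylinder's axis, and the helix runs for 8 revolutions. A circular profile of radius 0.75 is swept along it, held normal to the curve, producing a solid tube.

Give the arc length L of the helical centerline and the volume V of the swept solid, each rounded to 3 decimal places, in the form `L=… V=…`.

2πR = 2π·38 = 238.761042
per-turn = √(238.761042² + 8²) = √(57006.8350 + 64) = √57070.8350 = 238.895029
L = 8 × 238.895029 = 1911.160234
V = π·0.75² × L = 1.767146 × 1911.160234 = 3377.298911

L=1911.160 V=3377.299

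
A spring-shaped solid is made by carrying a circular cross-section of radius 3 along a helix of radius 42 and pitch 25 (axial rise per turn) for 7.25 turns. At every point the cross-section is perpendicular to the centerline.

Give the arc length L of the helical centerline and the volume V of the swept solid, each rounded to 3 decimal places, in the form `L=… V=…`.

L=1921.796 V=54337.505

2πR = 2π·42 = 263.893783
per-turn = √(263.893783² + 25²) = √(69639.9287 + 625) = √70264.9287 = 265.075326
L = 7.25 × 265.075326 = 1921.796116
V = π·3² × L = 28.274334 × 1921.796116 = 54337.505044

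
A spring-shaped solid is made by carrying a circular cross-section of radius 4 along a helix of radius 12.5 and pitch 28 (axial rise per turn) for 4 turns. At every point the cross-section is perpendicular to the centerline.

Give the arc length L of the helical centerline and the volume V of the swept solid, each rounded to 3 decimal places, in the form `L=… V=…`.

L=333.527 V=16764.879

2πR = 2π·12.5 = 78.539816
per-turn = √(78.539816² + 28²) = √(6168.5028 + 784) = √6952.5028 = 83.381669
L = 4 × 83.381669 = 333.526677
V = π·4² × L = 50.265482 × 333.526677 = 16764.879312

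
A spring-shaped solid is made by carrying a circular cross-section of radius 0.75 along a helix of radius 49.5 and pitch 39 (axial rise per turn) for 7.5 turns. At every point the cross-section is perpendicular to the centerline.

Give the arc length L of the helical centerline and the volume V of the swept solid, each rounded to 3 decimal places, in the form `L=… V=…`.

2πR = 2π·49.5 = 311.017673
per-turn = √(311.017673² + 39²) = √(96731.9927 + 1521) = √98252.9927 = 313.453334
L = 7.5 × 313.453334 = 2350.900007
V = π·0.75² × L = 1.767146 × 2350.900007 = 4154.383232

L=2350.900 V=4154.383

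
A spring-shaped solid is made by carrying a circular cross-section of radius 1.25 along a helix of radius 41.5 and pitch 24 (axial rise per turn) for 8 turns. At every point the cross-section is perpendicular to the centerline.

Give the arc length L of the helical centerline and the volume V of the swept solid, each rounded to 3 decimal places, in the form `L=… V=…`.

2πR = 2π·41.5 = 260.752190
per-turn = √(260.752190² + 24²) = √(67991.7047 + 576) = √68567.7047 = 261.854358
L = 8 × 261.854358 = 2094.834863
V = π·1.25² × L = 4.908739 × 2094.834863 = 10282.996586

L=2094.835 V=10282.997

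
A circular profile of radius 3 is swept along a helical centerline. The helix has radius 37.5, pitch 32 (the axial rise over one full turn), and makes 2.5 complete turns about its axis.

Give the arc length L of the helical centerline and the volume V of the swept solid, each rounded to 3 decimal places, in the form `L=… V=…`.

L=594.456 V=16807.856

2πR = 2π·37.5 = 235.619449
per-turn = √(235.619449² + 32²) = √(55516.5248 + 1024) = √56540.5248 = 237.782516
L = 2.5 × 237.782516 = 594.456289
V = π·3² × L = 28.274334 × 594.456289 = 16807.855598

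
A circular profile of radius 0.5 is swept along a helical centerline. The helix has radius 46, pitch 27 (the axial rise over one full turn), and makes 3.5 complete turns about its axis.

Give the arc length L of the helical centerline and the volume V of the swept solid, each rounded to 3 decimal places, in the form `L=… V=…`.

2πR = 2π·46 = 289.026524
per-turn = √(289.026524² + 27²) = √(83536.3317 + 729) = √84265.3317 = 290.284915
L = 3.5 × 290.284915 = 1015.997201
V = π·0.5² × L = 0.785398 × 1015.997201 = 797.962336

L=1015.997 V=797.962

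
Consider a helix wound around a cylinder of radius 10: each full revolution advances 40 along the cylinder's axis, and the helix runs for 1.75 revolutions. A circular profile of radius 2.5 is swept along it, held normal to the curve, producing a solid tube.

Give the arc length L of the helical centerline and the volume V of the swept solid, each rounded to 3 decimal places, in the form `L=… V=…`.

L=130.347 V=2559.352

2πR = 2π·10 = 62.831853
per-turn = √(62.831853² + 40²) = √(3947.8418 + 1600) = √5547.8418 = 74.483836
L = 1.75 × 74.483836 = 130.346712
V = π·2.5² × L = 19.634954 × 130.346712 = 2559.351710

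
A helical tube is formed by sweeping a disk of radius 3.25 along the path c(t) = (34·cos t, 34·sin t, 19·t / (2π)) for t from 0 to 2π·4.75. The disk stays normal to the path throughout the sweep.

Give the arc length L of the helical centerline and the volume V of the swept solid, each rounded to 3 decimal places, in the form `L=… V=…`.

2πR = 2π·34 = 213.628300
per-turn = √(213.628300² + 19²) = √(45637.0508 + 361) = √45998.0508 = 214.471562
L = 4.75 × 214.471562 = 1018.739918
V = π·3.25² × L = 33.183072 × 1018.739918 = 33804.920452

L=1018.740 V=33804.920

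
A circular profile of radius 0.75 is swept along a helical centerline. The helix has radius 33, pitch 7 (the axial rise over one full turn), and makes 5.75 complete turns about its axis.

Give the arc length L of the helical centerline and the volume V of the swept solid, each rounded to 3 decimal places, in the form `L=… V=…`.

2πR = 2π·33 = 207.345115
per-turn = √(207.345115² + 7²) = √(42991.9968 + 49) = √43040.9968 = 207.463242
L = 5.75 × 207.463242 = 1192.913641
V = π·0.75² × L = 1.767146 × 1192.913641 = 2108.052412

L=1192.914 V=2108.052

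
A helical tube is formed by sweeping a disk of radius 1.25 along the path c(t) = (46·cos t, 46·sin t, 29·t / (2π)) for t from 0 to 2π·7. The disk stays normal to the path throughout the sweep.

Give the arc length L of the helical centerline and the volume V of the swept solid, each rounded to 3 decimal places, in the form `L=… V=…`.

2πR = 2π·46 = 289.026524
per-turn = √(289.026524² + 29²) = √(83536.3317 + 841) = √84377.3317 = 290.477764
L = 7 × 290.477764 = 2033.344351
V = π·1.25² × L = 4.908739 × 2033.344351 = 9981.155744

L=2033.344 V=9981.156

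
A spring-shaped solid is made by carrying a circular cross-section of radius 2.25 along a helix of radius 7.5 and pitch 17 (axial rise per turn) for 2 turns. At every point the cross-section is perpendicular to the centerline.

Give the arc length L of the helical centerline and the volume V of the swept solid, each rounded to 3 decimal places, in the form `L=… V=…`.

2πR = 2π·7.5 = 47.123890
per-turn = √(47.123890² + 17²) = √(2220.6610 + 289) = √2509.6610 = 50.096517
L = 2 × 50.096517 = 100.193033
V = π·2.25² × L = 15.904313 × 100.193033 = 1593.501346

L=100.193 V=1593.501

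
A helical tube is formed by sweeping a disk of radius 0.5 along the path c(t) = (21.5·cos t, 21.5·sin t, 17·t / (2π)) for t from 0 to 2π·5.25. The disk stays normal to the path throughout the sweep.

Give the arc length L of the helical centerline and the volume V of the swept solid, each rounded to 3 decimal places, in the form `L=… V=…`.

L=714.808 V=561.409

2πR = 2π·21.5 = 135.088484
per-turn = √(135.088484² + 17²) = √(18248.8985 + 289) = √18537.8985 = 136.153952
L = 5.25 × 136.153952 = 714.808246
V = π·0.5² × L = 0.785398 × 714.808246 = 561.409084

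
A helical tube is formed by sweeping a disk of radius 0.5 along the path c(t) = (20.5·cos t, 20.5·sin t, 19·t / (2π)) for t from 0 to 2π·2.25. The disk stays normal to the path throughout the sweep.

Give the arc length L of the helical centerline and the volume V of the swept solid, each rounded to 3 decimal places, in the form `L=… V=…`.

L=292.948 V=230.081

2πR = 2π·20.5 = 128.805299
per-turn = √(128.805299² + 19²) = √(16590.8050 + 361) = √16951.8050 = 130.199098
L = 2.25 × 130.199098 = 292.947969
V = π·0.5² × L = 0.785398 × 292.947969 = 230.080797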